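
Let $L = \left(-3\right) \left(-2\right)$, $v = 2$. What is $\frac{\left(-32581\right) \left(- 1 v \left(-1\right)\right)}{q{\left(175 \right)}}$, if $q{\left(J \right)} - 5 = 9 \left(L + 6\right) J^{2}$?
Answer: $- \frac{65162}{3307505} \approx -0.019701$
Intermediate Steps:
$L = 6$
$q{\left(J \right)} = 5 + 108 J^{2}$ ($q{\left(J \right)} = 5 + 9 \left(6 + 6\right) J^{2} = 5 + 9 \cdot 12 J^{2} = 5 + 108 J^{2}$)
$\frac{\left(-32581\right) \left(- 1 v \left(-1\right)\right)}{q{\left(175 \right)}} = \frac{\left(-32581\right) \left(- 1 \cdot 2 \left(-1\right)\right)}{5 + 108 \cdot 175^{2}} = \frac{\left(-32581\right) \left(- 2 \left(-1\right)\right)}{5 + 108 \cdot 30625} = \frac{\left(-32581\right) \left(\left(-1\right) \left(-2\right)\right)}{5 + 3307500} = \frac{\left(-32581\right) 2}{3307505} = \left(-65162\right) \frac{1}{3307505} = - \frac{65162}{3307505}$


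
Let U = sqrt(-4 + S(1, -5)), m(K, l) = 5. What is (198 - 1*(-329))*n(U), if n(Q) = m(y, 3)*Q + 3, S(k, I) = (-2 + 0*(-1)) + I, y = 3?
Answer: 1581 + 2635*I*sqrt(11) ≈ 1581.0 + 8739.3*I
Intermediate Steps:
S(k, I) = -2 + I (S(k, I) = (-2 + 0) + I = -2 + I)
U = I*sqrt(11) (U = sqrt(-4 + (-2 - 5)) = sqrt(-4 - 7) = sqrt(-11) = I*sqrt(11) ≈ 3.3166*I)
n(Q) = 3 + 5*Q (n(Q) = 5*Q + 3 = 3 + 5*Q)
(198 - 1*(-329))*n(U) = (198 - 1*(-329))*(3 + 5*(I*sqrt(11))) = (198 + 329)*(3 + 5*I*sqrt(11)) = 527*(3 + 5*I*sqrt(11)) = 1581 + 2635*I*sqrt(11)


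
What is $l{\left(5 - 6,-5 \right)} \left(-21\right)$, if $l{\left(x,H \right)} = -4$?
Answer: $84$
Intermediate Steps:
$l{\left(5 - 6,-5 \right)} \left(-21\right) = \left(-4\right) \left(-21\right) = 84$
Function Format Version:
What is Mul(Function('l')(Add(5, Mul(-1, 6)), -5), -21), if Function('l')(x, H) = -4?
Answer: 84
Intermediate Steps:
Mul(Function('l')(Add(5, Mul(-1, 6)), -5), -21) = Mul(-4, -21) = 84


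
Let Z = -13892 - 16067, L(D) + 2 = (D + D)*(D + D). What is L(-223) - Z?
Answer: 228873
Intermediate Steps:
L(D) = -2 + 4*D² (L(D) = -2 + (D + D)*(D + D) = -2 + (2*D)*(2*D) = -2 + 4*D²)
Z = -29959
L(-223) - Z = (-2 + 4*(-223)²) - 1*(-29959) = (-2 + 4*49729) + 29959 = (-2 + 198916) + 29959 = 198914 + 29959 = 228873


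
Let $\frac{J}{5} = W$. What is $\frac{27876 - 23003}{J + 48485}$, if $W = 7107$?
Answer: $\frac{4873}{84020} \approx 0.057998$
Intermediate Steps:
$J = 35535$ ($J = 5 \cdot 7107 = 35535$)
$\frac{27876 - 23003}{J + 48485} = \frac{27876 - 23003}{35535 + 48485} = \frac{4873}{84020}$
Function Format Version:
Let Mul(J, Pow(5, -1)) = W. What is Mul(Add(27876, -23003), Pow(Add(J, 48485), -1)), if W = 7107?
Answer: Rational(4873, 84020) ≈ 0.057998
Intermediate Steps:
J = 35535 (J = Mul(5, 7107) = 35535)
Mul(Add(27876, -23003), Pow(Add(J, 48485), -1)) = Mul(Add(27876, -23003), Pow(Add(35535, 48485), -1)) = Mul(4873, Pow(84020, -1)) = Mul(4873, Rational(1, 84020)) = Rational(4873, 84020)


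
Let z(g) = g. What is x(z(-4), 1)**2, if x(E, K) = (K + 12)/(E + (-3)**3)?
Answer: 169/961 ≈ 0.17586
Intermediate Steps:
x(E, K) = (12 + K)/(-27 + E) (x(E, K) = (12 + K)/(E - 27) = (12 + K)/(-27 + E))
x(z(-4), 1)**2 = ((12 + 1)/(-27 - 4))**2 = (13/(-31))**2 = (-1/31*13)**2 = (-13/31)**2 = 169/961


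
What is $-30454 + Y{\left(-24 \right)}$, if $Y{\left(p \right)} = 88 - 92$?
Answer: $-30458$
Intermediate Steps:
$Y{\left(p \right)} = -4$ ($Y{\left(p \right)} = 88 - 92 = -4$)
$-30454 + Y{\left(-24 \right)} = -30454 - 4 = -30458$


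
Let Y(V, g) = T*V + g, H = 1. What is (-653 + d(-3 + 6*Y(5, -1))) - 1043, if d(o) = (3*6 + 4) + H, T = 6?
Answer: -1673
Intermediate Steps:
Y(V, g) = g + 6*V (Y(V, g) = 6*V + g = g + 6*V)
d(o) = 23 (d(o) = (3*6 + 4) + 1 = (18 + 4) + 1 = 22 + 1 = 23)
(-653 + d(-3 + 6*Y(5, -1))) - 1043 = (-653 + 23) - 1043 = -630 - 1043 = -1673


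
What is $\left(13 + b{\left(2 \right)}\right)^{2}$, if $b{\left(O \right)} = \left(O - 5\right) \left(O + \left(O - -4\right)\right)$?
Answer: $121$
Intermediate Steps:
$b{\left(O \right)} = \left(-5 + O\right) \left(4 + 2 O\right)$ ($b{\left(O \right)} = \left(-5 + O\right) \left(O + \left(O + 4\right)\right) = \left(-5 + O\right) \left(O + \left(4 + O\right)\right) = \left(-5 + O\right) \left(4 + 2 O\right)$)
$\left(13 + b{\left(2 \right)}\right)^{2} = \left(13 - \left(32 - 8\right)\right)^{2} = \left(13 - 24\right)^{2} = \left(-11\right)^{2} = 121$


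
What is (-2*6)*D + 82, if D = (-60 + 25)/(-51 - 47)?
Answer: 544/7 ≈ 77.714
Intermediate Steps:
D = 5/14 (D = -35/(-98) = -35*(-1/98) = 5/14 ≈ 0.35714)
(-2*6)*D + 82 = -2*6*(5/14) + 82 = -12*5/14 + 82 = -30/7 + 82 = 544/7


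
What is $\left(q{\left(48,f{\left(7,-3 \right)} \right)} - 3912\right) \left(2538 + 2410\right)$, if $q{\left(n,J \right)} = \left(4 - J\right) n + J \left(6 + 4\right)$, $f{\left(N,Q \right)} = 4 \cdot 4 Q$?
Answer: $-9381408$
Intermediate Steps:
$f{\left(N,Q \right)} = 16 Q$
$q{\left(n,J \right)} = 10 J + n \left(4 - J\right)$ ($q{\left(n,J \right)} = n \left(4 - J\right) + J 10 = n \left(4 - J\right) + 10 J = 10 J + n \left(4 - J\right)$)
$\left(q{\left(48,f{\left(7,-3 \right)} \right)} - 3912\right) \left(2538 + 2410\right) = \left(\left(4 \cdot 48 + 10 \cdot 16 \left(-3\right) - 16 \left(-3\right) 48\right) - 3912\right) \left(2538 + 2410\right) = \left(\left(192 + 10 \left(-48\right) - \left(-48\right) 48\right) - 3912\right) 4948 = \left(\left(192 - 480 + 2304\right) - 3912\right) 4948 = \left(2016 - 3912\right) 4948 = \left(-1896\right) 4948 = -9381408$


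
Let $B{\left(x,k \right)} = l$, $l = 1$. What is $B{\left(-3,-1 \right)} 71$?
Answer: $71$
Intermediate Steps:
$B{\left(x,k \right)} = 1$
$B{\left(-3,-1 \right)} 71 = 1 \cdot 71 = 71$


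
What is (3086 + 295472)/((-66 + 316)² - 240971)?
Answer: -298558/178471 ≈ -1.6729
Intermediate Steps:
(3086 + 295472)/((-66 + 316)² - 240971) = 298558/(250² - 240971) = 298558/(62500 - 240971) = 298558/(-178471) = 298558*(-1/178471) = -298558/178471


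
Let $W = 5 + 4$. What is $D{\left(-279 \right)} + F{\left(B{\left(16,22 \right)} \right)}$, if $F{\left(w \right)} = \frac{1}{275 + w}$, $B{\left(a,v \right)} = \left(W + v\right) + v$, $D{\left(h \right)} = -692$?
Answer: $- \frac{226975}{328} \approx -692.0$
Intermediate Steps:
$W = 9$
$B{\left(a,v \right)} = 9 + 2 v$ ($B{\left(a,v \right)} = \left(9 + v\right) + v = 9 + 2 v$)
$D{\left(-279 \right)} + F{\left(B{\left(16,22 \right)} \right)} = -692 + \frac{1}{275 + \left(9 + 2 \cdot 22\right)} = -692 + \frac{1}{275 + \left(9 + 44\right)} = -692 + \frac{1}{275 + 53} = -692 + \frac{1}{328} = - \frac{226975}{328}$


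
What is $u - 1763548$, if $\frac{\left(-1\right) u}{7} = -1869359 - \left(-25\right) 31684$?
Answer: $5777265$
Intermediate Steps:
$u = 7540813$ ($u = - 7 \left(-1869359 - \left(-25\right) 31684\right) = - 7 \left(-1869359 - -792100\right) = - 7 \left(-1869359 + 792100\right) = \left(-7\right) \left(-1077259\right) = 7540813$)
$u - 1763548 = 7540813 - 1763548 = 5777265$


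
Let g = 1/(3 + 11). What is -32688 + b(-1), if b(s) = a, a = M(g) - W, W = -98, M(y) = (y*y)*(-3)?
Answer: -6387643/196 ≈ -32590.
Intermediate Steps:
g = 1/14 ≈ 0.071429
M(y) = -3*y² (M(y) = y²*(-3) = -3*y²)
a = 19205/196 (a = -3*(1/14)² - 1*(-98) = -3*1/196 + 98 = -3/196 + 98 = 19205/196 ≈ 97.985)
b(s) = 19205/196
-32688 + b(-1) = -32688 + 19205/196 = -6387643/196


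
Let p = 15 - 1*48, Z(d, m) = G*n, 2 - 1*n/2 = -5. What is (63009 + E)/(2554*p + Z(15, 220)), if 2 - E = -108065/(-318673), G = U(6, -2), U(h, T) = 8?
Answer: -10039898169/13411353205 ≈ -0.74861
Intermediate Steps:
n = 14 (n = 4 - 2*(-5) = 4 + 10 = 14)
G = 8
Z(d, m) = 112 (Z(d, m) = 8*14 = 112)
p = -33 (p = 15 - 48 = -33)
E = 529281/318673 (E = 2 - (-108065)/(-318673) = 2 - (-108065)*(-1)/318673 = 2 - 1*108065/318673 = 2 - 108065/318673 = 529281/318673 ≈ 1.6609)
(63009 + E)/(2554*p + Z(15, 220)) = (63009 + 529281/318673)/(2554*(-33) + 112) = 20079796338/(318673*(-84282 + 112)) = (20079796338/318673)/(-84170) = (20079796338/318673)*(-1/84170) = -10039898169/13411353205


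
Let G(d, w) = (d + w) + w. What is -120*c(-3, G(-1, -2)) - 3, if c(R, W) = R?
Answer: 357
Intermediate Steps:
G(d, w) = d + 2*w
-120*c(-3, G(-1, -2)) - 3 = -120*(-3) - 3 = 360 - 3 = 357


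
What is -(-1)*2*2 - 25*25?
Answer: -621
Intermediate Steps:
-(-1)*2*2 - 25*25 = -1*(-2)*2 - 625 = 2*2 - 625 = 4 - 625 = -621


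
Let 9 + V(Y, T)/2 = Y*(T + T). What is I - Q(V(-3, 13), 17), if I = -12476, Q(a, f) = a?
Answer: -12302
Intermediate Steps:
V(Y, T) = -18 + 4*T*Y (V(Y, T) = -18 + 2*(Y*(T + T)) = -18 + 2*(Y*(2*T)) = -18 + 2*(2*T*Y) = -18 + 4*T*Y)
I - Q(V(-3, 13), 17) = -12476 - (-18 + 4*13*(-3)) = -12476 - (-18 - 156) = -12476 - 1*(-174) = -12476 + 174 = -12302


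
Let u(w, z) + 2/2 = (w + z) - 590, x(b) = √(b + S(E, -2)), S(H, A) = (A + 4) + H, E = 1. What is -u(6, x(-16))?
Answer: 585 - I*√13 ≈ 585.0 - 3.6056*I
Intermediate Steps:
S(H, A) = 4 + A + H (S(H, A) = (4 + A) + H = 4 + A + H)
x(b) = √(3 + b) (x(b) = √(b + (4 - 2 + 1)) = √(b + 3) = √(3 + b))
u(w, z) = -591 + w + z (u(w, z) = -1 + ((w + z) - 590) = -1 + (-590 + w + z) = -591 + w + z)
-u(6, x(-16)) = -(-591 + 6 + √(3 - 16)) = -(-591 + 6 + √(-13)) = -(-591 + 6 + I*√13) = -(-585 + I*√13) = 585 - I*√13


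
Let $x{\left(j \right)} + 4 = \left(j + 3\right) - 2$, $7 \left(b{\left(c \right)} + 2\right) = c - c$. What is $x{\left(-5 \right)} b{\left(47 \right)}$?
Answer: $16$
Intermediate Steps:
$b{\left(c \right)} = -2$ ($b{\left(c \right)} = -2 + \frac{c - c}{7} = -2 + \frac{1}{7} \cdot 0 = -2 + 0 = -2$)
$x{\left(j \right)} = -3 + j$ ($x{\left(j \right)} = -4 + \left(\left(j + 3\right) - 2\right) = -4 + \left(\left(3 + j\right) - 2\right) = -4 + \left(1 + j\right) = -3 + j$)
$x{\left(-5 \right)} b{\left(47 \right)} = \left(-3 - 5\right) \left(-2\right) = \left(-8\right) \left(-2\right) = 16$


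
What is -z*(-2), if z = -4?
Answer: -8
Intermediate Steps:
-z*(-2) = -1*(-4)*(-2) = 4*(-2) = -8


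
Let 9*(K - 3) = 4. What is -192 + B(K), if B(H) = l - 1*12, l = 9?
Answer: -195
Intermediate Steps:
K = 31/9 (K = 3 + (⅑)*4 = 3 + 4/9 = 31/9 ≈ 3.4444)
B(H) = -3 (B(H) = 9 - 1*12 = 9 - 12 = -3)
-192 + B(K) = -192 - 3 = -195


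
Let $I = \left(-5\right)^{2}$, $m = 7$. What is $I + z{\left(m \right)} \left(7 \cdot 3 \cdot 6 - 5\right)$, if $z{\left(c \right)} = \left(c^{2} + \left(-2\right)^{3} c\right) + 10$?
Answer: $388$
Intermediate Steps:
$z{\left(c \right)} = 10 + c^{2} - 8 c$ ($z{\left(c \right)} = \left(c^{2} - 8 c\right) + 10 = 10 + c^{2} - 8 c$)
$I = 25$
$I + z{\left(m \right)} \left(7 \cdot 3 \cdot 6 - 5\right) = 25 + \left(10 + 7^{2} - 56\right) \left(7 \cdot 3 \cdot 6 - 5\right) = 25 + \left(10 + 49 - 56\right) \left(7 \cdot 18 - 5\right) = 25 + 3 \left(126 - 5\right) = 25 + 3 \cdot 121 = 25 + 363 = 388$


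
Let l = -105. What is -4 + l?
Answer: -109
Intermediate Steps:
-4 + l = -4 - 105 = -109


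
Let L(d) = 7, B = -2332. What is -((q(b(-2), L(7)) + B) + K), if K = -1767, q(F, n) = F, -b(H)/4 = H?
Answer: 4091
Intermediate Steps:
b(H) = -4*H
-((q(b(-2), L(7)) + B) + K) = -((-4*(-2) - 2332) - 1767) = -((8 - 2332) - 1767) = -(-2324 - 1767) = -1*(-4091) = 4091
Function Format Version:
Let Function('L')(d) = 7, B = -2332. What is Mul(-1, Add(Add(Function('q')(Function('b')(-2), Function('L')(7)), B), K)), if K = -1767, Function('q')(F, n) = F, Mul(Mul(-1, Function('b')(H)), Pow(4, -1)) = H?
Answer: 4091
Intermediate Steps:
Function('b')(H) = Mul(-4, H)
Mul(-1, Add(Add(Function('q')(Function('b')(-2), Function('L')(7)), B), K)) = Mul(-1, Add(Add(Mul(-4, -2), -2332), -1767)) = Mul(-1, Add(Add(8, -2332), -1767)) = Mul(-1, Add(-2324, -1767)) = Mul(-1, -4091) = 4091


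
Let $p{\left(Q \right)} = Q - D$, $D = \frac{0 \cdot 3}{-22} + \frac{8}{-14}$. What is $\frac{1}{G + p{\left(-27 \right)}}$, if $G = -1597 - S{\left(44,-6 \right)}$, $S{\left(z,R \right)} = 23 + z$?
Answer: $- \frac{7}{11833} \approx -0.00059157$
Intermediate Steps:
$G = -1664$ ($G = -1597 - \left(23 + 44\right) = -1597 - 67 = -1664$)
$D = - \frac{4}{7}$ ($D = 0 \left(- \frac{1}{22}\right) + 8 \left(- \frac{1}{14}\right) = 0 - \frac{4}{7} = - \frac{4}{7} \approx -0.57143$)
$p{\left(Q \right)} = \frac{4}{7} + Q$ ($p{\left(Q \right)} = Q - - \frac{4}{7} = Q + \frac{4}{7} = \frac{4}{7} + Q$)
$\frac{1}{G + p{\left(-27 \right)}} = \frac{1}{-1664 + \left(\frac{4}{7} - 27\right)} = \frac{1}{-1664 - \frac{185}{7}} = \frac{1}{- \frac{11833}{7}} = - \frac{7}{11833}$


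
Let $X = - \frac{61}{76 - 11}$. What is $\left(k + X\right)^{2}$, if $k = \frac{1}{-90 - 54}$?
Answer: $\frac{78304801}{87609600} \approx 0.89379$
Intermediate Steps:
$k = - \frac{1}{144}$ ($k = \frac{1}{-144} = - \frac{1}{144} \approx -0.0069444$)
$X = - \frac{61}{65}$ ($X = - \frac{61}{76 - 11} = - \frac{61}{65} \approx -0.93846$)
$\left(k + X\right)^{2} = \left(- \frac{1}{144} - \frac{61}{65}\right)^{2} = \left(- \frac{8849}{9360}\right)^{2} = \frac{78304801}{87609600}$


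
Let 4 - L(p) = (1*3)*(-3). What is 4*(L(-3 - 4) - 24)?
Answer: -44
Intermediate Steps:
L(p) = 13 (L(p) = 4 - 1*3*(-3) = 4 - 3*(-3) = 4 - 1*(-9) = 4 + 9 = 13)
4*(L(-3 - 4) - 24) = 4*(13 - 24) = 4*(-11) = -44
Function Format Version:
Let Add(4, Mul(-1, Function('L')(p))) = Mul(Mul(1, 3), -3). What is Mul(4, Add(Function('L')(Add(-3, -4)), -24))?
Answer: -44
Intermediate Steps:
Function('L')(p) = 13 (Function('L')(p) = Add(4, Mul(-1, Mul(Mul(1, 3), -3))) = Add(4, Mul(-1, Mul(3, -3))) = Add(4, Mul(-1, -9)) = Add(4, 9) = 13)
Mul(4, Add(Function('L')(Add(-3, -4)), -24)) = Mul(4, Add(13, -24)) = Mul(4, -11) = -44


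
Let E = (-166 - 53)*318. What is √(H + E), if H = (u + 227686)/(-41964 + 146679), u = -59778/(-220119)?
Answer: I*√456778351402892984924030/2561084565 ≈ 263.89*I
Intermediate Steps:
u = 19926/73373 (u = -59778*(-1/220119) = 19926/73373 ≈ 0.27157)
E = -69642 (E = -219*318 = -69642)
H = 16706024804/7683253695 (H = (19926/73373 + 227686)/(-41964 + 146679) = (16706024804/73373)/104715 = (16706024804/73373)*(1/104715) = 16706024804/7683253695 ≈ 2.1743)
√(H + E) = √(16706024804/7683253695 - 69642) = √(-535060447802386/7683253695) = I*√456778351402892984924030/2561084565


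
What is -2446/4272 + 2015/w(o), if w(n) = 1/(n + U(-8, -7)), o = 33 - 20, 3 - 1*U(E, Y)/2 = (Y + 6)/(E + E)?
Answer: 20309383/534 ≈ 38033.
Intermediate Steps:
U(E, Y) = 6 - (6 + Y)/E (U(E, Y) = 6 - 2*(Y + 6)/(E + E) = 6 - 2*(6 + Y)/(2*E) = 6 - 2*(6 + Y)*1/(2*E) = 6 - (6 + Y)/E)
o = 13
w(n) = 1/(47/8 + n) (w(n) = 1/(n + (-6 - 1*(-7) + 6*(-8))/(-8)) = 1/(n - (-6 + 7 - 48)/8) = 1/(n - ⅛*(-47)) = 1/(n + 47/8) = 1/(47/8 + n))
-2446/4272 + 2015/w(o) = -2446/4272 + 2015/((8/(47 + 8*13))) = -2446*1/4272 + 2015/((8/(47 + 104))) = -1223/2136 + 2015/((8/151)) = -1223/2136 + 2015/((8*(1/151))) = -1223/2136 + 2015/(8/151) = -1223/2136 + 2015*(151/8) = -1223/2136 + 304265/8 = 20309383/534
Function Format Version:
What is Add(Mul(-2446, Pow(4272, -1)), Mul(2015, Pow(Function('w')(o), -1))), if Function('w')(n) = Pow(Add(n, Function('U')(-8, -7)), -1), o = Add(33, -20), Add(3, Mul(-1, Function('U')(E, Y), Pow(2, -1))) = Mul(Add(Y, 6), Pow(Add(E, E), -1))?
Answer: Rational(20309383, 534) ≈ 38033.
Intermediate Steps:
Function('U')(E, Y) = Add(6, Mul(-1, Pow(E, -1), Add(6, Y))) (Function('U')(E, Y) = Add(6, Mul(-2, Mul(Add(Y, 6), Pow(Add(E, E), -1)))) = Add(6, Mul(-2, Mul(Add(6, Y), Pow(Mul(2, E), -1)))) = Add(6, Mul(-2, Mul(Add(6, Y), Mul(Rational(1, 2), Pow(E, -1))))) = Add(6, Mul(-2, Mul(Rational(1, 2), Pow(E, -1), Add(6, Y)))) = Add(6, Mul(-1, Pow(E, -1), Add(6, Y))))
o = 13
Function('w')(n) = Pow(Add(Rational(47, 8), n), -1) (Function('w')(n) = Pow(Add(n, Mul(Pow(-8, -1), Add(-6, Mul(-1, -7), Mul(6, -8)))), -1) = Pow(Add(n, Mul(Rational(-1, 8), Add(-6, 7, -48))), -1) = Pow(Add(n, Mul(Rational(-1, 8), -47)), -1) = Pow(Add(n, Rational(47, 8)), -1) = Pow(Add(Rational(47, 8), n), -1))
Add(Mul(-2446, Pow(4272, -1)), Mul(2015, Pow(Function('w')(o), -1))) = Add(Mul(-2446, Pow(4272, -1)), Mul(2015, Pow(Mul(8, Pow(Add(47, Mul(8, 13)), -1)), -1))) = Add(Mul(-2446, Rational(1, 4272)), Mul(2015, Pow(Mul(8, Pow(Add(47, 104), -1)), -1))) = Add(Rational(-1223, 2136), Mul(2015, Pow(Mul(8, Pow(151, -1)), -1))) = Add(Rational(-1223, 2136), Mul(2015, Pow(Mul(8, Rational(1, 151)), -1))) = Add(Rational(-1223, 2136), Mul(2015, Pow(Rational(8, 151), -1))) = Add(Rational(-1223, 2136), Mul(2015, Rational(151, 8))) = Add(Rational(-1223, 2136), Rational(304265, 8)) = Rational(20309383, 534)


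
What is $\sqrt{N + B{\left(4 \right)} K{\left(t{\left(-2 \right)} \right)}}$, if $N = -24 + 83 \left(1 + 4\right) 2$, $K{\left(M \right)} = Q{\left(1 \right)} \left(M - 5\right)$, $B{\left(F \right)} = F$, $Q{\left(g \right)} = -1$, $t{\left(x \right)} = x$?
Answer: $\sqrt{834} \approx 28.879$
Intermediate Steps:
$K{\left(M \right)} = 5 - M$ ($K{\left(M \right)} = - (M - 5) = - (-5 + M) = 5 - M$)
$N = 806$ ($N = -24 + 83 \cdot 5 \cdot 2 = -24 + 83 \cdot 10 = -24 + 830 = 806$)
$\sqrt{N + B{\left(4 \right)} K{\left(t{\left(-2 \right)} \right)}} = \sqrt{806 + 4 \left(5 - -2\right)} = \sqrt{806 + 4 \left(5 + 2\right)} = \sqrt{806 + 4 \cdot 7} = \sqrt{806 + 28} = \sqrt{834}$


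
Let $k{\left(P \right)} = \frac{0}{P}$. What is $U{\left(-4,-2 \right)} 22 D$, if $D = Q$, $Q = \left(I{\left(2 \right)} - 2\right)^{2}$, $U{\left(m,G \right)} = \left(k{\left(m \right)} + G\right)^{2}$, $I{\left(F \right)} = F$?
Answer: $0$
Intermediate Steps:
$k{\left(P \right)} = 0$
$U{\left(m,G \right)} = G^{2}$ ($U{\left(m,G \right)} = \left(0 + G\right)^{2} = G^{2}$)
$Q = 0$ ($Q = \left(2 - 2\right)^{2} = 0^{2} = 0$)
$D = 0$
$U{\left(-4,-2 \right)} 22 D = \left(-2\right)^{2} \cdot 22 \cdot 0 = 4 \cdot 22 \cdot 0 = 88 \cdot 0 = 0$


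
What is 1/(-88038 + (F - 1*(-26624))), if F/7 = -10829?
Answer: -1/137217 ≈ -7.2877e-6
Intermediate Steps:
F = -75803 (F = 7*(-10829) = -75803)
1/(-88038 + (F - 1*(-26624))) = 1/(-88038 + (-75803 - 1*(-26624))) = 1/(-88038 + (-75803 + 26624)) = 1/(-88038 - 49179) = 1/(-137217) = -1/137217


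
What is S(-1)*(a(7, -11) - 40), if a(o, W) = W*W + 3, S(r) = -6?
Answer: -504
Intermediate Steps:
a(o, W) = 3 + W² (a(o, W) = W² + 3 = 3 + W²)
S(-1)*(a(7, -11) - 40) = -6*((3 + (-11)²) - 40) = -6*((3 + 121) - 40) = -6*(124 - 40) = -6*84 = -504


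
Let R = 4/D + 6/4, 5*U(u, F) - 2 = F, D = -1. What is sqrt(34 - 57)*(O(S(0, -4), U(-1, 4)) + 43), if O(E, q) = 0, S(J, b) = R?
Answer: 43*I*sqrt(23) ≈ 206.22*I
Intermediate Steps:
U(u, F) = 2/5 + F/5
R = -5/2 (R = 4/(-1) + 6/4 = 4*(-1) + 6*(1/4) = -4 + 3/2 = -5/2 ≈ -2.5000)
S(J, b) = -5/2
sqrt(34 - 57)*(O(S(0, -4), U(-1, 4)) + 43) = sqrt(34 - 57)*(0 + 43) = sqrt(-23)*43 = (I*sqrt(23))*43 = 43*I*sqrt(23)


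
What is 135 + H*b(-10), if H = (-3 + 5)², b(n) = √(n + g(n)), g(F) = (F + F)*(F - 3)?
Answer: 135 + 20*√10 ≈ 198.25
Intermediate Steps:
g(F) = 2*F*(-3 + F) (g(F) = (2*F)*(-3 + F) = 2*F*(-3 + F))
b(n) = √(n + 2*n*(-3 + n))
H = 4 (H = 2² = 4)
135 + H*b(-10) = 135 + 4*√(-10*(-5 + 2*(-10))) = 135 + 4*√(-10*(-5 - 20)) = 135 + 4*√(-10*(-25)) = 135 + 4*√250 = 135 + 4*(5*√10) = 135 + 20*√10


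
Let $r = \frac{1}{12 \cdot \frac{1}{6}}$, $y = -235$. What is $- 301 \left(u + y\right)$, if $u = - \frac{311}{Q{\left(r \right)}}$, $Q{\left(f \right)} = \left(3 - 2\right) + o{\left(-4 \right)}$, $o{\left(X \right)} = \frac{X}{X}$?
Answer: $\frac{235081}{2} \approx 1.1754 \cdot 10^{5}$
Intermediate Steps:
$o{\left(X \right)} = 1$
$r = \frac{1}{2}$ ($r = \frac{1}{12 \cdot \frac{1}{6}} = \frac{1}{2} \approx 0.5$)
$Q{\left(f \right)} = 2$ ($Q{\left(f \right)} = \left(3 - 2\right) + 1 = 1 + 1 = 2$)
$u = - \frac{311}{2} \approx -155.5$
$- 301 \left(u + y\right) = - 301 \left(- \frac{311}{2} - 235\right) = \left(-301\right) \left(- \frac{781}{2}\right) = \frac{235081}{2}$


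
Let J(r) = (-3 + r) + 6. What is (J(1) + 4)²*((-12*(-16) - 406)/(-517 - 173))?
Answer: 6848/345 ≈ 19.849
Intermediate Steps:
J(r) = 3 + r
(J(1) + 4)²*((-12*(-16) - 406)/(-517 - 173)) = ((3 + 1) + 4)²*((-12*(-16) - 406)/(-517 - 173)) = (4 + 4)²*((192 - 406)/(-690)) = 8²*(-214*(-1/690)) = 64*(107/345) = 6848/345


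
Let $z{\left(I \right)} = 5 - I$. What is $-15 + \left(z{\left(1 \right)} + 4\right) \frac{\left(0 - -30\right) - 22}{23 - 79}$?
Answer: $- \frac{113}{7} \approx -16.143$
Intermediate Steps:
$-15 + \left(z{\left(1 \right)} + 4\right) \frac{\left(0 - -30\right) - 22}{23 - 79} = -15 + \left(\left(5 - 1\right) + 4\right) \frac{\left(0 - -30\right) - 22}{23 - 79} = -15 + \left(\left(5 - 1\right) + 4\right) \frac{\left(0 + 30\right) - 22}{-56} = -15 + \left(4 + 4\right) \left(30 - 22\right) \left(- \frac{1}{56}\right) = -15 + 8 \cdot 8 \left(- \frac{1}{56}\right) = -15 + 8 \left(- \frac{1}{7}\right) = -15 - \frac{8}{7} = - \frac{113}{7}$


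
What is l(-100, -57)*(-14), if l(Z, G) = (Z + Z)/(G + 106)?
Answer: 400/7 ≈ 57.143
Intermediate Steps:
l(Z, G) = 2*Z/(106 + G) (l(Z, G) = (2*Z)/(106 + G) = 2*Z/(106 + G))
l(-100, -57)*(-14) = (2*(-100)/(106 - 57))*(-14) = (2*(-100)/49)*(-14) = (2*(-100)*(1/49))*(-14) = -200/49*(-14) = 400/7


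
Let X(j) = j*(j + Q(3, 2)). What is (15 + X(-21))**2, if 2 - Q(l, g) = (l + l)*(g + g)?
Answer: 842724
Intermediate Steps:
Q(l, g) = 2 - 4*g*l (Q(l, g) = 2 - (l + l)*(g + g) = 2 - 2*l*2*g = 2 - 4*g*l)
X(j) = j*(-22 + j) (X(j) = j*(j + (2 - 4*2*3)) = j*(j + (2 - 24)) = j*(j - 22) = j*(-22 + j))
(15 + X(-21))**2 = (15 - 21*(-22 - 21))**2 = (15 - 21*(-43))**2 = (15 + 903)**2 = 918**2 = 842724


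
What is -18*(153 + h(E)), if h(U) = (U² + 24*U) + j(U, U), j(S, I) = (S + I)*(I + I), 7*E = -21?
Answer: -2268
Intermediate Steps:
E = -3 (E = (⅐)*(-21) = -3)
j(S, I) = 2*I*(I + S) (j(S, I) = (I + S)*(2*I) = 2*I*(I + S))
h(U) = 5*U² + 24*U (h(U) = (U² + 24*U) + 2*U*(U + U) = (U² + 24*U) + 2*U*(2*U) = (U² + 24*U) + 4*U² = 5*U² + 24*U)
-18*(153 + h(E)) = -18*(153 - 3*(24 + 5*(-3))) = -18*(153 - 3*(24 - 15)) = -18*(153 - 3*9) = -18*(153 - 27) = -18*126 = -2268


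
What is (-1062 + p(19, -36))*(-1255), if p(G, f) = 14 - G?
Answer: 1339085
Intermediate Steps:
(-1062 + p(19, -36))*(-1255) = (-1062 + (14 - 1*19))*(-1255) = (-1062 + (14 - 19))*(-1255) = (-1062 - 5)*(-1255) = -1067*(-1255) = 1339085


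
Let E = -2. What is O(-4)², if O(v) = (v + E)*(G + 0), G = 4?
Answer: 576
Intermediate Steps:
O(v) = -8 + 4*v (O(v) = (v - 2)*(4 + 0) = (-2 + v)*4 = -8 + 4*v)
O(-4)² = (-8 + 4*(-4))² = (-8 - 16)² = (-24)² = 576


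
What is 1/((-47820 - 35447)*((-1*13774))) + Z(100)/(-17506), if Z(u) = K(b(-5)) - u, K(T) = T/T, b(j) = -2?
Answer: 28386265912/5019493883237 ≈ 0.0056552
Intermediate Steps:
K(T) = 1
Z(u) = 1 - u
1/((-47820 - 35447)*((-1*13774))) + Z(100)/(-17506) = 1/((-47820 - 35447)*((-1*13774))) + (1 - 1*100)/(-17506) = 1/(-83267*(-13774)) + (1 - 100)*(-1/17506) = -1/83267*(-1/13774) - 99*(-1/17506) = 1/1146919658 + 99/17506 = 28386265912/5019493883237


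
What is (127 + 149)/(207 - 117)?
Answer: 46/15 ≈ 3.0667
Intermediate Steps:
(127 + 149)/(207 - 117) = 276/90 = 276*(1/90) = 46/15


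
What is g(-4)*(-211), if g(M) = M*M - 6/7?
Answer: -22366/7 ≈ -3195.1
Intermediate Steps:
g(M) = -6/7 + M² (g(M) = M² - 6*⅐ = M² - 6/7 = -6/7 + M²)
g(-4)*(-211) = (-6/7 + (-4)²)*(-211) = (-6/7 + 16)*(-211) = (106/7)*(-211) = -22366/7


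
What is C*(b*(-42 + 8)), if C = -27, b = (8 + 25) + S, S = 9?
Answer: 38556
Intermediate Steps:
b = 42 (b = (8 + 25) + 9 = 33 + 9 = 42)
C*(b*(-42 + 8)) = -1134*(-42 + 8) = -1134*(-34) = -27*(-1428) = 38556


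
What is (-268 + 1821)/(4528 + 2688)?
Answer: 1553/7216 ≈ 0.21522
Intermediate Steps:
(-268 + 1821)/(4528 + 2688) = 1553/7216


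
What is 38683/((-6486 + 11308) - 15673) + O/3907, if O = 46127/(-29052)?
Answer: -1463753155363/410551795188 ≈ -3.5653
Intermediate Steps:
O = -46127/29052 (O = 46127*(-1/29052) = -46127/29052 ≈ -1.5877)
38683/((-6486 + 11308) - 15673) + O/3907 = 38683/((-6486 + 11308) - 15673) - 46127/29052/3907 = 38683/(4822 - 15673) - 46127/29052*1/3907 = 38683/(-10851) - 46127/113506164 = 38683*(-1/10851) - 46127/113506164 = -38683/10851 - 46127/113506164 = -1463753155363/410551795188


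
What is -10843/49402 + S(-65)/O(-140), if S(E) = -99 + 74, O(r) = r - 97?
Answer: -1334741/11708274 ≈ -0.11400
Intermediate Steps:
O(r) = -97 + r
S(E) = -25
-10843/49402 + S(-65)/O(-140) = -10843/49402 - 25/(-97 - 140) = -10843*1/49402 - 25/(-237) = -10843/49402 - 25*(-1/237) = -10843/49402 + 25/237 = -1334741/11708274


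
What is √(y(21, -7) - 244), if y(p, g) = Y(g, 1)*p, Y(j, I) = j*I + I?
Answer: I*√370 ≈ 19.235*I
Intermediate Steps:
Y(j, I) = I + I*j (Y(j, I) = I*j + I = I + I*j)
y(p, g) = p*(1 + g) (y(p, g) = (1*(1 + g))*p = (1 + g)*p = p*(1 + g))
√(y(21, -7) - 244) = √(21*(1 - 7) - 244) = √(21*(-6) - 244) = √(-126 - 244) = √(-370) = I*√370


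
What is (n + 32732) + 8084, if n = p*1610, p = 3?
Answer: 45646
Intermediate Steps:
n = 4830 (n = 3*1610 = 4830)
(n + 32732) + 8084 = (4830 + 32732) + 8084 = 37562 + 8084 = 45646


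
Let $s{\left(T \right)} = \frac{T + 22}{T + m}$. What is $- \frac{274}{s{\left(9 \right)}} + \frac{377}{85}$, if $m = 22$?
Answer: $- \frac{22913}{85} \approx -269.56$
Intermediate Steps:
$s{\left(T \right)} = 1$ ($s{\left(T \right)} = \frac{T + 22}{T + 22} = \frac{22 + T}{22 + T} = 1$)
$- \frac{274}{s{\left(9 \right)}} + \frac{377}{85} = - \frac{274}{1} + \frac{377}{85} = \left(-274\right) 1 + 377 \cdot \frac{1}{85} = -274 + \frac{377}{85} = - \frac{22913}{85}$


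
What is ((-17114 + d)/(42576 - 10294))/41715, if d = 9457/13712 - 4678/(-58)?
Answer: -6773001251/535490146182240 ≈ -1.2648e-5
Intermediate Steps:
d = 32346621/397648 (d = 9457*(1/13712) - 4678*(-1/58) = 9457/13712 + 2339/29 = 32346621/397648 ≈ 81.345)
((-17114 + d)/(42576 - 10294))/41715 = ((-17114 + 32346621/397648)/(42576 - 10294))/41715 = -6773001251/397648/32282*(1/41715) = -6773001251/397648*1/32282*(1/41715) = -6773001251/12836872736*1/41715 = -6773001251/535490146182240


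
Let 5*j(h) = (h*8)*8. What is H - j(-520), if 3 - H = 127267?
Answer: -120608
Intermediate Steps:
H = -127264 (H = 3 - 1*127267 = 3 - 127267 = -127264)
j(h) = 64*h/5 (j(h) = ((h*8)*8)/5 = ((8*h)*8)/5 = (64*h)/5 = 64*h/5)
H - j(-520) = -127264 - 64*(-520)/5 = -127264 - 1*(-6656) = -127264 + 6656 = -120608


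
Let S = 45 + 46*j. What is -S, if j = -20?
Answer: 875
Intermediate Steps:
S = -875 (S = 45 + 46*(-20) = 45 - 920 = -875)
-S = -1*(-875) = 875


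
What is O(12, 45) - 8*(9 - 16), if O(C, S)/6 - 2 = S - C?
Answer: 266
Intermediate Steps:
O(C, S) = 12 - 6*C + 6*S (O(C, S) = 12 + 6*(S - C) = 12 + (-6*C + 6*S) = 12 - 6*C + 6*S)
O(12, 45) - 8*(9 - 16) = (12 - 6*12 + 6*45) - 8*(9 - 16) = (12 - 72 + 270) - 8*(-7) = 210 - 1*(-56) = 210 + 56 = 266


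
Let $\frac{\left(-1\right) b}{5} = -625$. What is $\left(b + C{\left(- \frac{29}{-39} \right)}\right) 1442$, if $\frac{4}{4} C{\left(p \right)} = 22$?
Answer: $4537974$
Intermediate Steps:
$b = 3125$ ($b = \left(-5\right) \left(-625\right) = 3125$)
$C{\left(p \right)} = 22$
$\left(b + C{\left(- \frac{29}{-39} \right)}\right) 1442 = \left(3125 + 22\right) 1442 = 3147 \cdot 1442 = 4537974$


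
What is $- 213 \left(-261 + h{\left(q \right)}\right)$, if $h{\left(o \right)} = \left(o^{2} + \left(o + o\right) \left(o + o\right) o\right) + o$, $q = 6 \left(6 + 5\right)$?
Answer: $-245832885$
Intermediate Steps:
$q = 66$ ($q = 6 \cdot 11 = 66$)
$h{\left(o \right)} = o + o^{2} + 4 o^{3}$ ($h{\left(o \right)} = \left(o^{2} + 2 o 2 o o\right) + o = \left(o^{2} + 4 o^{2} o\right) + o = \left(o^{2} + 4 o^{3}\right) + o = o + o^{2} + 4 o^{3}$)
$- 213 \left(-261 + h{\left(q \right)}\right) = - 213 \left(-261 + 66 \left(1 + 66 + 4 \cdot 66^{2}\right)\right) = - 213 \left(-261 + 66 \left(1 + 66 + 4 \cdot 4356\right)\right) = - 213 \left(-261 + 66 \left(1 + 66 + 17424\right)\right) = - 213 \left(-261 + 66 \cdot 17491\right) = - 213 \left(-261 + 1154406\right) = \left(-213\right) 1154145 = -245832885$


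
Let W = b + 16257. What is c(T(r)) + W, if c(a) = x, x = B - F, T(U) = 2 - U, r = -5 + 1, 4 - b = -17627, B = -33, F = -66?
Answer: 33921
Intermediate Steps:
b = 17631 (b = 4 - 1*(-17627) = 4 + 17627 = 17631)
r = -4
x = 33 (x = -33 - 1*(-66) = -33 + 66 = 33)
c(a) = 33
W = 33888 (W = 17631 + 16257 = 33888)
c(T(r)) + W = 33 + 33888 = 33921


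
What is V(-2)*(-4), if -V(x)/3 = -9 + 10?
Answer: 12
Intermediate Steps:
V(x) = -3 (V(x) = -3*(-9 + 10) = -3*1 = -3)
V(-2)*(-4) = -3*(-4) = 12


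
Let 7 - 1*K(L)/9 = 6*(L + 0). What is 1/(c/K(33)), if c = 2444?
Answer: -1719/2444 ≈ -0.70335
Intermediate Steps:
K(L) = 63 - 54*L (K(L) = 63 - 54*(L + 0) = 63 - 54*L)
1/(c/K(33)) = 1/(2444/(63 - 54*33)) = 1/(2444/(63 - 1782)) = 1/(2444/(-1719)) = 1/(2444*(-1/1719)) = 1/(-2444/1719) = -1719/2444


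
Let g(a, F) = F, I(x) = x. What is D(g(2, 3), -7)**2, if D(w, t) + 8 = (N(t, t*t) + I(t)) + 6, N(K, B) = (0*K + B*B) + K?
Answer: 5688225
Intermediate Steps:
N(K, B) = K + B**2 (N(K, B) = (0 + B**2) + K = B**2 + K = K + B**2)
D(w, t) = -2 + t**4 + 2*t (D(w, t) = -8 + (((t + (t*t)**2) + t) + 6) = -8 + (((t + (t**2)**2) + t) + 6) = -8 + (((t + t**4) + t) + 6) = -8 + ((t**4 + 2*t) + 6) = -8 + (6 + t**4 + 2*t) = -2 + t**4 + 2*t)
D(g(2, 3), -7)**2 = (-2 + (-7)**4 + 2*(-7))**2 = (-2 + 2401 - 14)**2 = 2385**2 = 5688225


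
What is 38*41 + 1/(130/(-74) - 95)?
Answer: 5577603/3580 ≈ 1558.0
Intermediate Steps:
38*41 + 1/(130/(-74) - 95) = 1558 + 1/(130*(-1/74) - 95) = 1558 + 1/(-65/37 - 95) = 1558 + 1/(-3580/37) = 1558 - 37/3580 = 5577603/3580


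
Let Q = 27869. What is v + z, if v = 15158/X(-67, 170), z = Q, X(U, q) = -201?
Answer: 5586511/201 ≈ 27794.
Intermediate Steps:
z = 27869
v = -15158/201 (v = 15158/(-201) = 15158*(-1/201) = -15158/201 ≈ -75.413)
v + z = -15158/201 + 27869 = 5586511/201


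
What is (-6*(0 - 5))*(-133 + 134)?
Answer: 30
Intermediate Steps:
(-6*(0 - 5))*(-133 + 134) = -6*(-5)*1 = 30*1 = 30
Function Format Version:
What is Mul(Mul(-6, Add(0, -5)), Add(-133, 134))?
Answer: 30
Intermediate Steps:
Mul(Mul(-6, Add(0, -5)), Add(-133, 134)) = Mul(Mul(-6, -5), 1) = Mul(30, 1) = 30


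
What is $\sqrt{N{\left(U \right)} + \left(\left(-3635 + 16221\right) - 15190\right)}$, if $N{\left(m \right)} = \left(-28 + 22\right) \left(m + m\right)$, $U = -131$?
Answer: $2 i \sqrt{258} \approx 32.125 i$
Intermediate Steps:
$N{\left(m \right)} = - 12 m$ ($N{\left(m \right)} = - 6 \cdot 2 m = - 12 m$)
$\sqrt{N{\left(U \right)} + \left(\left(-3635 + 16221\right) - 15190\right)} = \sqrt{\left(-12\right) \left(-131\right) + \left(\left(-3635 + 16221\right) - 15190\right)} = \sqrt{1572 + \left(12586 - 15190\right)} = \sqrt{1572 - 2604} = \sqrt{-1032} = 2 i \sqrt{258}$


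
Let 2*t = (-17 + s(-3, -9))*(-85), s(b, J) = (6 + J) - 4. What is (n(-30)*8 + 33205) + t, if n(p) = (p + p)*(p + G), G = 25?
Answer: 36625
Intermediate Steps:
s(b, J) = 2 + J
n(p) = 2*p*(25 + p) (n(p) = (p + p)*(p + 25) = (2*p)*(25 + p) = 2*p*(25 + p))
t = 1020 (t = ((-17 + (2 - 9))*(-85))/2 = ((-17 - 7)*(-85))/2 = (-24*(-85))/2 = (1/2)*2040 = 1020)
(n(-30)*8 + 33205) + t = ((2*(-30)*(25 - 30))*8 + 33205) + 1020 = ((2*(-30)*(-5))*8 + 33205) + 1020 = (300*8 + 33205) + 1020 = (2400 + 33205) + 1020 = 35605 + 1020 = 36625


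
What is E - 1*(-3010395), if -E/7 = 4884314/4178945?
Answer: 12580240943077/4178945 ≈ 3.0104e+6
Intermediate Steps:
E = -34190198/4178945 ≈ -8.1815
E - 1*(-3010395) = -34190198/4178945 - 1*(-3010395) = -34190198/4178945 + 3010395 = 12580240943077/4178945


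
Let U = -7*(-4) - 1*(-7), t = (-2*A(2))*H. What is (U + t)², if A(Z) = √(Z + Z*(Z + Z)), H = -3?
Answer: 1585 + 420*√10 ≈ 2913.2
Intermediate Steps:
A(Z) = √(Z + 2*Z²) (A(Z) = √(Z + Z*(2*Z)) = √(Z + 2*Z²))
t = 6*√10 (t = -2*√2*√(1 + 2*2)*(-3) = -2*√2*√(1 + 4)*(-3) = -2*√10*(-3) = 6*√10 ≈ 18.974)
U = 35 (U = 28 + 7 = 35)
(U + t)² = (35 + 6*√10)²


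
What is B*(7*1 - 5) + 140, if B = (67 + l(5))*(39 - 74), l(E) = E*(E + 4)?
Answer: -7700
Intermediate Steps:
l(E) = E*(4 + E)
B = -3920 (B = (67 + 5*(4 + 5))*(39 - 74) = (67 + 5*9)*(-35) = (67 + 45)*(-35) = 112*(-35) = -3920)
B*(7*1 - 5) + 140 = -3920*(7*1 - 5) + 140 = -3920*(7 - 5) + 140 = -3920*2 + 140 = -7840 + 140 = -7700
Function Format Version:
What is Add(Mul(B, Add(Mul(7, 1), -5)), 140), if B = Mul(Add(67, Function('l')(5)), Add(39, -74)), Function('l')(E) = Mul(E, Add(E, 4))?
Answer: -7700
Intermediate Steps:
Function('l')(E) = Mul(E, Add(4, E))
B = -3920 (B = Mul(Add(67, Mul(5, Add(4, 5))), Add(39, -74)) = Mul(Add(67, Mul(5, 9)), -35) = Mul(Add(67, 45), -35) = Mul(112, -35) = -3920)
Add(Mul(B, Add(Mul(7, 1), -5)), 140) = Add(Mul(-3920, Add(Mul(7, 1), -5)), 140) = Add(Mul(-3920, Add(7, -5)), 140) = Add(Mul(-3920, 2), 140) = Add(-7840, 140) = -7700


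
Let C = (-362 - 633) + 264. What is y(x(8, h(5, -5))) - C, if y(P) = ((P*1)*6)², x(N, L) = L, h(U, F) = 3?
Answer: 1055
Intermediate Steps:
C = -731 (C = -995 + 264 = -731)
y(P) = 36*P² (y(P) = (P*6)² = (6*P)² = 36*P²)
y(x(8, h(5, -5))) - C = 36*3² - 1*(-731) = 36*9 + 731 = 324 + 731 = 1055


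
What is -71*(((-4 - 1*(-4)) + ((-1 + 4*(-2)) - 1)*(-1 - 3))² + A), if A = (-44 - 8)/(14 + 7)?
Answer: -2381908/21 ≈ -1.1342e+5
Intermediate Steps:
A = -52/21 ≈ -2.4762
-71*(((-4 - 1*(-4)) + ((-1 + 4*(-2)) - 1)*(-1 - 3))² + A) = -71*(((-4 - 1*(-4)) + ((-1 + 4*(-2)) - 1)*(-1 - 3))² - 52/21) = -71*(((-4 + 4) + ((-1 - 8) - 1)*(-4))² - 52/21) = -71*((0 + (-9 - 1)*(-4))² - 52/21) = -71*((0 - 10*(-4))² - 52/21) = -71*((0 + 40)² - 52/21) = -71*(40² - 52/21) = -71*(1600 - 52/21) = -71*33548/21 = -2381908/21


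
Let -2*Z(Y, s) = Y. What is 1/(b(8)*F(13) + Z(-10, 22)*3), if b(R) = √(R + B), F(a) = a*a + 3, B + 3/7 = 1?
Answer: -7/118231 + 344*√105/1773465 ≈ 0.0019284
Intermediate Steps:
B = 4/7 (B = -3/7 + 1 = 4/7 ≈ 0.57143)
Z(Y, s) = -Y/2
F(a) = 3 + a² (F(a) = a² + 3 = 3 + a²)
b(R) = √(4/7 + R) (b(R) = √(R + 4/7) = √(4/7 + R))
1/(b(8)*F(13) + Z(-10, 22)*3) = 1/((√(28 + 49*8)/7)*(3 + 13²) - ½*(-10)*3) = 1/((√(28 + 392)/7)*(3 + 169) + 5*3) = 1/((√420/7)*172 + 15) = 1/(((2*√105)/7)*172 + 15) = 1/((2*√105/7)*172 + 15) = 1/(344*√105/7 + 15) = 1/(15 + 344*√105/7)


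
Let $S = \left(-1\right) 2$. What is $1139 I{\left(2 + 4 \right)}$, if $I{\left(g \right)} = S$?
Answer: $-2278$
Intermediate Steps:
$S = -2$
$I{\left(g \right)} = -2$
$1139 I{\left(2 + 4 \right)} = 1139 \left(-2\right) = -2278$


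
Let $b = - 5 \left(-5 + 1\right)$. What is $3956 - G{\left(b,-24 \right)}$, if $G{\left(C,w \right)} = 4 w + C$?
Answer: $4032$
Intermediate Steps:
$b = 20$ ($b = \left(-5\right) \left(-4\right) = 20$)
$G{\left(C,w \right)} = C + 4 w$
$3956 - G{\left(b,-24 \right)} = 3956 - \left(20 + 4 \left(-24\right)\right) = 3956 - \left(20 - 96\right) = 3956 - -76 = 3956 + 76 = 4032$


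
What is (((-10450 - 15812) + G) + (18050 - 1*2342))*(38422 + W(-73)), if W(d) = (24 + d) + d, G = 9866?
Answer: -26350400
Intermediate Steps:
W(d) = 24 + 2*d
(((-10450 - 15812) + G) + (18050 - 1*2342))*(38422 + W(-73)) = (((-10450 - 15812) + 9866) + (18050 - 1*2342))*(38422 + (24 + 2*(-73))) = ((-26262 + 9866) + (18050 - 2342))*(38422 + (24 - 146)) = (-16396 + 15708)*(38422 - 122) = -688*38300 = -26350400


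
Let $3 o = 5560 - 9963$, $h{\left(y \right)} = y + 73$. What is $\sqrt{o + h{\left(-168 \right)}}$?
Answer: $\frac{4 i \sqrt{879}}{3} \approx 39.531 i$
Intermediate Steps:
$h{\left(y \right)} = 73 + y$
$o = - \frac{4403}{3}$ ($o = \frac{5560 - 9963}{3} = \frac{1}{3} \left(-4403\right) = - \frac{4403}{3} \approx -1467.7$)
$\sqrt{o + h{\left(-168 \right)}} = \sqrt{- \frac{4403}{3} + \left(73 - 168\right)} = \sqrt{- \frac{4403}{3} - 95} = \sqrt{- \frac{4688}{3}} = \frac{4 i \sqrt{879}}{3}$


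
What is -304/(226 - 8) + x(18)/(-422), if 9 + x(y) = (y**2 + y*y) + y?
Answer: -135757/45998 ≈ -2.9514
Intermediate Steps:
x(y) = -9 + y + 2*y**2 (x(y) = -9 + ((y**2 + y*y) + y) = -9 + ((y**2 + y**2) + y) = -9 + (2*y**2 + y) = -9 + (y + 2*y**2) = -9 + y + 2*y**2)
-304/(226 - 8) + x(18)/(-422) = -304/(226 - 8) + (-9 + 18 + 2*18**2)/(-422) = -304/218 + (-9 + 18 + 2*324)*(-1/422) = -304*1/218 + (-9 + 18 + 648)*(-1/422) = -152/109 + 657*(-1/422) = -152/109 - 657/422 = -135757/45998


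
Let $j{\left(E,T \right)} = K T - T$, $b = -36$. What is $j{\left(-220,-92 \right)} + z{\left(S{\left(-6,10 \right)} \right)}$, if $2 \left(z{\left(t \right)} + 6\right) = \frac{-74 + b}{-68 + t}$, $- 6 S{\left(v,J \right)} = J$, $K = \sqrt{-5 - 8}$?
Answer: $\frac{1649}{19} - 92 i \sqrt{13} \approx 86.789 - 331.71 i$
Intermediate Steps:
$K = i \sqrt{13}$ ($K = \sqrt{-13} = i \sqrt{13} \approx 3.6056 i$)
$S{\left(v,J \right)} = - \frac{J}{6}$
$z{\left(t \right)} = -6 - \frac{55}{-68 + t}$ ($z{\left(t \right)} = -6 + \frac{\left(-74 - 36\right) \frac{1}{-68 + t}}{2} = -6 + \frac{\left(-110\right) \frac{1}{-68 + t}}{2} = -6 - \frac{55}{-68 + t}$)
$j{\left(E,T \right)} = - T + i T \sqrt{13}$ ($j{\left(E,T \right)} = i \sqrt{13} T - T = i T \sqrt{13} - T = - T + i T \sqrt{13}$)
$j{\left(-220,-92 \right)} + z{\left(S{\left(-6,10 \right)} \right)} = - 92 \left(-1 + i \sqrt{13}\right) + \frac{353 - 6 \left(\left(- \frac{1}{6}\right) 10\right)}{-68 - \frac{5}{3}} = \left(92 - 92 i \sqrt{13}\right) + \frac{353 - -10}{-68 - \frac{5}{3}} = \left(92 - 92 i \sqrt{13}\right) + \frac{353 + 10}{- \frac{209}{3}} = \left(92 - 92 i \sqrt{13}\right) - \frac{99}{19} = \frac{1649}{19} - 92 i \sqrt{13}$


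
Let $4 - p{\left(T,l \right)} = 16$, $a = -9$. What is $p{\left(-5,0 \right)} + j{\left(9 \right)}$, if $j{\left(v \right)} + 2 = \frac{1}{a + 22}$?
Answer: $- \frac{181}{13} \approx -13.923$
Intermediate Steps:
$p{\left(T,l \right)} = -12$ ($p{\left(T,l \right)} = 4 - 16 = -12$)
$j{\left(v \right)} = - \frac{25}{13}$ ($j{\left(v \right)} = -2 + \frac{1}{-9 + 22} = -2 + \frac{1}{13} = - \frac{25}{13}$)
$p{\left(-5,0 \right)} + j{\left(9 \right)} = -12 - \frac{25}{13} = - \frac{181}{13}$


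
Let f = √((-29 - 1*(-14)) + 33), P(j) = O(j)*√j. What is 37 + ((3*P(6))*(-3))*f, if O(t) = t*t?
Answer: 37 - 1944*√3 ≈ -3330.1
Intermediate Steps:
O(t) = t²
P(j) = j^(5/2) (P(j) = j²*√j = j^(5/2))
f = 3*√2 (f = √((-29 + 14) + 33) = √(-15 + 33) = √18 = 3*√2 ≈ 4.2426)
37 + ((3*P(6))*(-3))*f = 37 + ((3*6^(5/2))*(-3))*(3*√2) = 37 + ((3*(36*√6))*(-3))*(3*√2) = 37 + ((108*√6)*(-3))*(3*√2) = 37 + (-324*√6)*(3*√2) = 37 - 1944*√3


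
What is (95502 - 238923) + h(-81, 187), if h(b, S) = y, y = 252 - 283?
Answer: -143452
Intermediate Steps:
y = -31
h(b, S) = -31
(95502 - 238923) + h(-81, 187) = (95502 - 238923) - 31 = -143421 - 31 = -143452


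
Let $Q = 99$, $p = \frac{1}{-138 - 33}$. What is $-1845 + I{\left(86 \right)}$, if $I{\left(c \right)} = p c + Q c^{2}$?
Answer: $\frac{124891303}{171} \approx 7.3036 \cdot 10^{5}$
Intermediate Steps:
$p = - \frac{1}{171}$ ($p = \frac{1}{-171} = - \frac{1}{171} \approx -0.005848$)
$I{\left(c \right)} = 99 c^{2} - \frac{c}{171}$ ($I{\left(c \right)} = - \frac{c}{171} + 99 c^{2} = 99 c^{2} - \frac{c}{171}$)
$-1845 + I{\left(86 \right)} = -1845 + \frac{1}{171} \cdot 86 \left(-1 + 16929 \cdot 86\right) = -1845 + \frac{1}{171} \cdot 86 \left(-1 + 1455894\right) = -1845 + \frac{1}{171} \cdot 86 \cdot 1455893 = -1845 + \frac{125206798}{171} = \frac{124891303}{171}$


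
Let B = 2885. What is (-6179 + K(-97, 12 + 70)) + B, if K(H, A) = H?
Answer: -3391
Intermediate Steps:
(-6179 + K(-97, 12 + 70)) + B = (-6179 - 97) + 2885 = -6276 + 2885 = -3391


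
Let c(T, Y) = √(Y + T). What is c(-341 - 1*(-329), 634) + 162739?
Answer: 162739 + √622 ≈ 1.6276e+5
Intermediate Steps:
c(T, Y) = √(T + Y)
c(-341 - 1*(-329), 634) + 162739 = √((-341 - 1*(-329)) + 634) + 162739 = √((-341 + 329) + 634) + 162739 = √(-12 + 634) + 162739 = √622 + 162739 = 162739 + √622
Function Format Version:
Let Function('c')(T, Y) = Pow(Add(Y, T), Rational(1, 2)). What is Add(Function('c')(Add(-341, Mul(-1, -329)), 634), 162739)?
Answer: Add(162739, Pow(622, Rational(1, 2))) ≈ 1.6276e+5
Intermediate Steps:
Function('c')(T, Y) = Pow(Add(T, Y), Rational(1, 2))
Add(Function('c')(Add(-341, Mul(-1, -329)), 634), 162739) = Add(Pow(Add(Add(-341, Mul(-1, -329)), 634), Rational(1, 2)), 162739) = Add(Pow(Add(Add(-341, 329), 634), Rational(1, 2)), 162739) = Add(Pow(Add(-12, 634), Rational(1, 2)), 162739) = Add(Pow(622, Rational(1, 2)), 162739) = Add(162739, Pow(622, Rational(1, 2)))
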